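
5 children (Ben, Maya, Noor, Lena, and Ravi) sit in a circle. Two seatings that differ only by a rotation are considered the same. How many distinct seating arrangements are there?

24

Around a circle, 5 distinct people have 5!/5 = (4)! = 24 rotationally distinct seatings.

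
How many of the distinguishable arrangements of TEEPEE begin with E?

With the first slot taken by E, it remains to arrange the other 5 letters (TEPEE).
Those 5 letters have E appearing 3 times, giving (5)!/(3!) = 20.

20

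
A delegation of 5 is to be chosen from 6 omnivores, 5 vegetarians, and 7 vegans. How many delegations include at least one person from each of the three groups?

With no constraint there are C(18,5) = 8568 possible selections.
Subtract selections that omit an entire group: no omnivores → C(12,5) = 792; no vegetarians → C(13,5) = 1287; no vegans → C(11,5) = 462.
Add back selections omitting two groups (i.e. drawn from a single group): C(6,5) + C(5,5) + C(7,5) = 28.
By inclusion–exclusion: 8568 − 2541 + 28 = 6055.

6055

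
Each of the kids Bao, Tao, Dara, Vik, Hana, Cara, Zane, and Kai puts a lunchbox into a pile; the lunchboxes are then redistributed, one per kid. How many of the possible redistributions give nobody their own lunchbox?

14833

Let Aᵢ be the assignments in which kid i gets their own lunchbox. We want the size of the complement of A₁∪…∪A_8.
By inclusion–exclusion this is Σ_{j=0}^{8} (−1)^j C(8,j)·(8−j)!.
Computing: 40320 − 40320 + 20160 − 6720 + 1680 − 336 + 56 − 8 + 1 = 14833.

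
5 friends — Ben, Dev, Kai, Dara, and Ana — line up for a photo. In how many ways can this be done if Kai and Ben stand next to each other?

48

Place the 3 others and the Kai-Ben pair as 4 objects in a line; the pair has 2 internal arrangements.
That gives 2 × 4! = 2 × 24 = 48.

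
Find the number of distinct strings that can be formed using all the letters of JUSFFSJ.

630

Letter multiplicities in JUSFFSJ: F×2, J×2, S×2, U×1.
So there are 7! / (2!·2!·2!) = 630 distinguishable arrangements.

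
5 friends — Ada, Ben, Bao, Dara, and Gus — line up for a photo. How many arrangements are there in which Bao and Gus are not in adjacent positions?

There are 5! = 120 arrangements in all. If Bao and Gus are adjacent, merging them into one block gives 2·(4)! = 48 arrangements.
Complementary counting: 120 − 48 = 72.

72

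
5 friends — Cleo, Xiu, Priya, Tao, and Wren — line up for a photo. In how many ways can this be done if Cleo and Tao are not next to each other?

72

There are 5! = 120 arrangements in all. If Cleo and Tao are adjacent, merging them into one block gives 2·(4)! = 48 arrangements.
Complementary counting: 120 − 48 = 72.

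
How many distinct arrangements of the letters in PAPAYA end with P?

Fix P in the last position and arrange the remaining 5 letters.
Those 5 letters have A appearing 3 times, giving (5)!/(3!) = 20.

20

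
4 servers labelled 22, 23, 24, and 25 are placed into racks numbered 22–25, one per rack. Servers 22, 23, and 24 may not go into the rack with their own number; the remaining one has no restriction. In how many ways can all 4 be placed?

11

Let Aᵢ (for i ∈ {22, 23, 24}) be the placements that put server i in its forbidden rack. Any j of these fix j positions, leaving (4−j)! ways to fill the rest, and there are C(3,j) ways to pick which j.
By inclusion–exclusion, the number of valid placements is Σ_{j=0}^{3} (−1)^j C(3,j)·(4−j)!.
Computing: 24 − 18 + 6 − 1 = 11.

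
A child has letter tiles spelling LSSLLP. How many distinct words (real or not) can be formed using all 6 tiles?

60

LSSLLP has 6 letters with L appearing 3 times and S appearing twice.
Dividing 6! = 720 by 3!·2! = 12 for the repeated letters gives 60.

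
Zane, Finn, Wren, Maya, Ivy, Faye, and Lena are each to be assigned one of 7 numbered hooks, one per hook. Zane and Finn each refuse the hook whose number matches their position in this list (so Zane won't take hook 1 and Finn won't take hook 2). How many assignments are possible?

Let Aᵢ (for i ∈ {1, 2}) be the placements that put person i in their forbidden hook. Any j of these fix j positions, leaving (7−j)! ways to fill the rest, and there are C(2,j) ways to pick which j.
By inclusion–exclusion, the number of valid placements is Σ_{j=0}^{2} (−1)^j C(2,j)·(7−j)!.
Computing: 5040 − 1440 + 120 = 3720.

3720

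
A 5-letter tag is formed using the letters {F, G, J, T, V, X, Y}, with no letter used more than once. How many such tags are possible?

This is a permutation of 5 out of 7: P(7,5) = 7!/2!.
That product is 7 × 6 × 5 × 4 × 3 = 2520.

2520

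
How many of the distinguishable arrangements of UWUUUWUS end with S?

21

With the last slot taken by S, it remains to arrange the other 7 letters (UWUUUWU).
Those 7 letters have U appearing 5 times and W appearing twice, giving (7)!/(5!·2!) = 21.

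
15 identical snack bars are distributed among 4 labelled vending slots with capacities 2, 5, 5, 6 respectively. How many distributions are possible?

19

Without the upper bounds there are C(18,3) = 816 ways to split 15 among 4 vending slots.
Subtract solutions that violate a single cap (substitute x_i' = x_i − (cap_i+1)): x_1 ≥ 3 gives C(15,3) = 455; x_2 ≥ 6 gives C(12,3) = 220; x_3 ≥ 6 gives C(12,3) = 220; x_4 ≥ 7 gives C(11,3) = 165. Together 1060.
Add back pairs where two caps are both exceeded: 84 + 84 + 56 + 20 + 10 + 10 = 264.
Subtract triples: 1 + 0 + 0 + 0 = 1.
By inclusion–exclusion the count is 816 − 1060 + 264 − 1 = 19.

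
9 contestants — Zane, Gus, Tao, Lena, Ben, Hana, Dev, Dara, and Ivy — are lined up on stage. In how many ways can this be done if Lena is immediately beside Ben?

80640

Glue Lena and Ben into one block (2 internal orders), leaving 8 units to arrange in a row.
That gives 2 × 8! = 2 × 40320 = 80640.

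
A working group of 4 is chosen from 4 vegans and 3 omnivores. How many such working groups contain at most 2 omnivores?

31

Split by how many omnivores are chosen (0 through 2).
Sum: C(3,0)·C(4,4) + C(3,1)·C(4,3) + C(3,2)·C(4,2) = 1 + 12 + 18 = 31.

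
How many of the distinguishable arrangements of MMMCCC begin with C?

10

Fix C in the first position and arrange the remaining 5 letters.
Those 5 letters have C appearing twice and M appearing 3 times, giving (5)!/(3!·2!) = 10.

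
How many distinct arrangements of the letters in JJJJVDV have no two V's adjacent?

75

Total arrangements of JJJJVDV: 7!/(4!·2!) = 105.
If the two V's are adjacent, glue them into one block, leaving 6 items to arrange: (6)!/(4!) = 30 ways.
Hence 105 − 30 = 75.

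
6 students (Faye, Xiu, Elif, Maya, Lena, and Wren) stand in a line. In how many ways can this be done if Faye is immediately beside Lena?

Treat {Faye, Lena} as a single unit. There are 5 units to order, and the pair itself can be ordered 2 ways.
That gives 2 × 5! = 2 × 120 = 240.

240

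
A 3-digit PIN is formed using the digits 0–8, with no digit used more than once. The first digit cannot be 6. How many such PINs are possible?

The first digit has 9−1 = 8 choices (anything except 6).
The remaining 2 digits are filled from the other 8 symbols without repetition: 8 × 7 = 56.
Total: 8 × 56 = 448.

448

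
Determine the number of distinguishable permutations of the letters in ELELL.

10

Letter multiplicities in ELELL: E×2, L×3.
The number of distinct arrangements is 5!/(3!·2!) = 120/12 = 10.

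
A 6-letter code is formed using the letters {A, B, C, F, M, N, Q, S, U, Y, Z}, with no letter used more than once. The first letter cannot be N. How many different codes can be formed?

302400

The first letter has 11−1 = 10 choices (anything except N).
The remaining 5 letters are filled from the other 10 symbols without repetition: 10 × 9 × 8 × 7 × 6 = 30240.
Total: 10 × 30240 = 302400.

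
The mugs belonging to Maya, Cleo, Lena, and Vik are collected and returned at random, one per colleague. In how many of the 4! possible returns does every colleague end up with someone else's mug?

9

This is the derangement count D_4: permutations of 4 items with no fixed point.
By inclusion–exclusion this is Σ_{j=0}^{4} (−1)^j C(4,j)·(4−j)!.
Computing: 24 − 24 + 12 − 4 + 1 = 9.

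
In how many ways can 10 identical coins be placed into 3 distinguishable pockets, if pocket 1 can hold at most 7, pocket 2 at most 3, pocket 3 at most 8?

29

Without the upper bounds there are C(12,2) = 66 ways to split 10 among 3 pockets.
Subtract solutions that violate a single cap (substitute x_i' = x_i − (cap_i+1)): x_1 ≥ 8 gives C(4,2) = 6; x_2 ≥ 4 gives C(8,2) = 28; x_3 ≥ 9 gives C(3,2) = 3. Together 37.
No two caps can be exceeded simultaneously, so the pair terms are all 0.
By inclusion–exclusion the count is 66 − 37 + 0 = 29.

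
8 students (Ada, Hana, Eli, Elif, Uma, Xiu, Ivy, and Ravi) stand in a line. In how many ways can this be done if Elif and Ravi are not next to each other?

Of the 8! = 40320 arrangements, those with Elif and Ravi adjacent number 2 × 7! = 10080 (treat the pair as a block with 2 internal orders).
Complementary counting: 40320 − 10080 = 30240.

30240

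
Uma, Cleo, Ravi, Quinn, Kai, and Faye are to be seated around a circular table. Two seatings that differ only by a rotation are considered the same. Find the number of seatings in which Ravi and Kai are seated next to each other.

Glue Ravi and Kai into a block (2 internal orders). Seating 5 units around a circle gives (4)! arrangements.
So 2 × (4)! = 2 × 24 = 48.

48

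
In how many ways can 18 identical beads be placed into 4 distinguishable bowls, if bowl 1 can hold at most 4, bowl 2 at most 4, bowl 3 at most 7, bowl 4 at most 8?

54

Ignoring the caps, the number of non-negative solutions to x_1+…+x_4 = 18 is C(21,3) = 1330.
Subtract solutions that violate a single cap (substitute x_i' = x_i − (cap_i+1)): x_1 ≥ 5 gives C(16,3) = 560; x_2 ≥ 5 gives C(16,3) = 560; x_3 ≥ 8 gives C(13,3) = 286; x_4 ≥ 9 gives C(12,3) = 220. Together 1626.
Add back pairs where two caps are both exceeded: 165 + 56 + 35 + 56 + 35 + 4 = 351.
Subtract triples: 1 + 0 + 0 + 0 = 1.
By inclusion–exclusion the count is 1330 − 1626 + 351 − 1 = 54.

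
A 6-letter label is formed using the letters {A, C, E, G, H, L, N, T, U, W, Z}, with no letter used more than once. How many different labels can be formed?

With no repetition, fill the 6 letters in order: 11 choices, then 10, down to 6.
11 × 10 × 9 × 8 × 7 × 6 = 332640.

332640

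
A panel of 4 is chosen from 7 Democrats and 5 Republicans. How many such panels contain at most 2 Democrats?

285

Split by how many Democrats are chosen (0 through 2).
Sum: C(7,0)·C(5,4) + C(7,1)·C(5,3) + C(7,2)·C(5,2) = 5 + 70 + 210 = 285.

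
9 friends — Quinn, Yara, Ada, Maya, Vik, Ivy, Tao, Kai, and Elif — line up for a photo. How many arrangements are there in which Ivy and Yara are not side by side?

There are 9! = 362880 arrangements in all. If Ivy and Yara are adjacent, merging them into one block gives 2·(8)! = 80640 arrangements.
Complementary counting: 362880 − 80640 = 282240.

282240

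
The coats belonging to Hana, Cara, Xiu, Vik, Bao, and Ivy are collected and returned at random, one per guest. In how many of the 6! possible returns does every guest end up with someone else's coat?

265

Count assignments avoiding every fixed point. For any j of the 6 guests fixed to their own coat, the other 6−j can be arranged in (6−j)! ways.
By inclusion–exclusion this is Σ_{j=0}^{6} (−1)^j C(6,j)·(6−j)!.
Computing: 720 − 720 + 360 − 120 + 30 − 6 + 1 = 265.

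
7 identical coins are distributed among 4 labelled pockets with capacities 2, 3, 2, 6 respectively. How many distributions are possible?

By stars and bars, unrestricted non-negative solutions to x_1+…+x_4 = 7 number C(7+3,3) = 120.
Subtract solutions that violate a single cap (substitute x_i' = x_i − (cap_i+1)): x_1 ≥ 3 gives C(7,3) = 35; x_2 ≥ 4 gives C(6,3) = 20; x_3 ≥ 3 gives C(7,3) = 35; x_4 ≥ 7 gives C(3,3) = 1. Together 91.
Add back pairs where two caps are both exceeded: 1 + 4 + 0 + 1 + 0 + 0 = 6.
By inclusion–exclusion the count is 120 − 91 + 6 = 35.

35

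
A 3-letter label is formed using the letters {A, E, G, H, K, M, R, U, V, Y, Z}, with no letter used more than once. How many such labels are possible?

Choose and order 3 of the 11 symbols: the first letter has 11 options, the next 10, then 9.
11 × 10 × 9 = 990.

990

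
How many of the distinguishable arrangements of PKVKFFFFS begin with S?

840

Fix S in the first position and arrange the remaining 8 letters.
Those 8 letters have F appearing 4 times and K appearing twice, giving (8)!/(4!·2!) = 840.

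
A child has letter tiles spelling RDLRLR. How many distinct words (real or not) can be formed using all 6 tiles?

60

Letter multiplicities in RDLRLR: D×1, L×2, R×3.
Dividing 6! = 720 by 3!·2! = 12 for the repeated letters gives 60.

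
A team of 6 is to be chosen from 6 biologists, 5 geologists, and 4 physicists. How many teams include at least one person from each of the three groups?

4250

Total 6-person selections from all 15: C(15,6) = 5005.
Subtract selections that omit an entire group: no biologists → C(9,6) = 84; no geologists → C(10,6) = 210; no physicists → C(11,6) = 462.
Add back selections omitting two groups (i.e. drawn from a single group): C(6,6) + C(5,6) + C(4,6) = 1.
By inclusion–exclusion: 5005 − 756 + 1 = 4250.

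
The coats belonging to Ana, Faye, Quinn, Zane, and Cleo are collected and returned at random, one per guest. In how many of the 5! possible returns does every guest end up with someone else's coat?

44

This is the derangement count D_5: permutations of 5 items with no fixed point.
By inclusion–exclusion this is Σ_{j=0}^{5} (−1)^j C(5,j)·(5−j)!.
Computing: 120 − 120 + 60 − 20 + 5 − 1 = 44.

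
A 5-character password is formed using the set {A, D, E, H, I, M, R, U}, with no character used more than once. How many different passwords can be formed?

With no repetition, fill the 5 characters in order: 8 choices, then 7, down to 4.
That product is 8 × 7 × 6 × 5 × 4 = 6720.

6720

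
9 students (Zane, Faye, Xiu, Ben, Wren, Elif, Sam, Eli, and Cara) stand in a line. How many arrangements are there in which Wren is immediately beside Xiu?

Place the 7 others and the Wren-Xiu pair as 8 objects in a line; the pair has 2 internal arrangements.
So the count is 2·(8)! = 80640.

80640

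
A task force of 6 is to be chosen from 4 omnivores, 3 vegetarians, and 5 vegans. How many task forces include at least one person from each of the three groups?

Total 6-person selections from all 12: C(12,6) = 924.
Subtract selections that omit an entire group: no omnivores → C(8,6) = 28; no vegetarians → C(9,6) = 84; no vegans → C(7,6) = 7.
Add back selections omitting two groups (i.e. drawn from a single group): C(4,6) + C(3,6) + C(5,6) = 0.
By inclusion–exclusion: 924 − 119 + 0 = 805.

805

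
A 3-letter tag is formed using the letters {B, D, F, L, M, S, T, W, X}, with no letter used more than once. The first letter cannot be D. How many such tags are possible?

448

The first letter has 9−1 = 8 choices (anything except D).
The remaining 2 letters are filled from the other 8 symbols without repetition: 8 × 7 = 56.
Total: 8 × 56 = 448.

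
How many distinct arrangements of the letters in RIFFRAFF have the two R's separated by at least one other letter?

630

There are 8!/(4!·2!) = 840 arrangements of RIFFRAFF in total.
If the two R's are adjacent, glue them into one block, leaving 7 items to arrange: (7)!/(4!) = 210 ways.
Subtracting, 840 − 210 = 630 arrangements keep the R's apart.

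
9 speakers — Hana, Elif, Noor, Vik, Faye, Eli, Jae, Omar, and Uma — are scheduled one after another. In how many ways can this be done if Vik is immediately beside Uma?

80640

Place the 7 others and the Vik-Uma pair as 8 objects in a line; the pair has 2 internal arrangements.
So the count is 2·(8)! = 80640.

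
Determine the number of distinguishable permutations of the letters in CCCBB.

10

The 5 letters of CCCBB have repeats: B appearing twice and C appearing 3 times.
So there are 5! / (3!·2!) = 10 distinguishable arrangements.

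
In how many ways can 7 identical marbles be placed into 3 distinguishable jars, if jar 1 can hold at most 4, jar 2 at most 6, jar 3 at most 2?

14

By stars and bars, unrestricted non-negative solutions to x_1+…+x_3 = 7 number C(7+2,2) = 36.
Subtract solutions that violate a single cap (substitute x_i' = x_i − (cap_i+1)): x_1 ≥ 5 gives C(4,2) = 6; x_2 ≥ 7 gives C(2,2) = 1; x_3 ≥ 3 gives C(6,2) = 15. Together 22.
No two caps can be exceeded simultaneously, so the pair terms are all 0.
By inclusion–exclusion the count is 36 − 22 + 0 = 14.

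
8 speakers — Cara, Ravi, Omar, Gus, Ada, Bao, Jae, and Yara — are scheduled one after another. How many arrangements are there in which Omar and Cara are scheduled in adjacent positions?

10080

Treat {Omar, Cara} as a single unit. There are 7 units to order, and the pair itself can be ordered 2 ways.
That gives 2 × 7! = 2 × 5040 = 10080.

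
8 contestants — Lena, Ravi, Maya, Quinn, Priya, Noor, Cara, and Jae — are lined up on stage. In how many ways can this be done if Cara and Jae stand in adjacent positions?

Place the 6 others and the Cara-Jae pair as 7 objects in a line; the pair has 2 internal arrangements.
That gives 2 × 7! = 2 × 5040 = 10080.

10080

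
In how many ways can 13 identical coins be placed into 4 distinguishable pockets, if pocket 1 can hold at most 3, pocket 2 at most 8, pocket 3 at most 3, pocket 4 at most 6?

79

Ignoring the caps, the number of non-negative solutions to x_1+…+x_4 = 13 is C(16,3) = 560.
Subtract solutions that violate a single cap (substitute x_i' = x_i − (cap_i+1)): x_1 ≥ 4 gives C(12,3) = 220; x_2 ≥ 9 gives C(7,3) = 35; x_3 ≥ 4 gives C(12,3) = 220; x_4 ≥ 7 gives C(9,3) = 84. Together 559.
Add back pairs where two caps are both exceeded: 1 + 56 + 10 + 1 + 0 + 10 = 78.
By inclusion–exclusion the count is 560 − 559 + 78 = 79.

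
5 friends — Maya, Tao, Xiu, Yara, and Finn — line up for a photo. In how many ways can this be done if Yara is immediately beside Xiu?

Place the 3 others and the Yara-Xiu pair as 4 objects in a line; the pair has 2 internal arrangements.
So the count is 2·(4)! = 48.

48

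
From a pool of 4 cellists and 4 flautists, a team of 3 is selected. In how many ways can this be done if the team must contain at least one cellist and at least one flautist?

48

Unrestricted: C(8,3) = 56 ways to pick any 3 of the 8.
Subtract selections that omit an entire group: no cellists → C(4,3) = 4; no flautists → C(4,3) = 4.
Both groups omitted at once is impossible, so 56 − 8 = 48.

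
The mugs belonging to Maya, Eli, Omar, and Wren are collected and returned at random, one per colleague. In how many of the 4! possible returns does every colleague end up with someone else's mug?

Count assignments avoiding every fixed point. For any j of the 4 colleagues fixed to their own mug, the other 4−j can be arranged in (4−j)! ways.
By inclusion–exclusion this is Σ_{j=0}^{4} (−1)^j C(4,j)·(4−j)!.
Computing: 24 − 24 + 12 − 4 + 1 = 9.

9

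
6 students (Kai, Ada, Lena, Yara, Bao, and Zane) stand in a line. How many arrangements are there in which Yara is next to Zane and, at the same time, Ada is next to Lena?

Treat {Yara,Zane} as one block (2 orders) and {Ada,Lena} as another (2 orders).
That leaves 4 units to arrange: 2 × 2 × 4! = 4 × 24 = 96.

96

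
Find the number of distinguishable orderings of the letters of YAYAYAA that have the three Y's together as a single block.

5

Treat the 3 copies of Y as a single block. The multiset to arrange is then {YYY, A, A, A, A}, 5 items in all.
That gives (5)!/(4!) = 5 arrangements.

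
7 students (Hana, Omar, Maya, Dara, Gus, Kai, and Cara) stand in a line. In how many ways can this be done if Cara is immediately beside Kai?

1440

Place the 5 others and the Cara-Kai pair as 6 objects in a line; the pair has 2 internal arrangements.
That gives 2 × 6! = 2 × 720 = 1440.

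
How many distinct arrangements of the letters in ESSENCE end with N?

60

Fix N in the last position and arrange the remaining 6 letters.
Those 6 letters have E appearing 3 times and S appearing twice, giving (6)!/(3!·2!) = 60.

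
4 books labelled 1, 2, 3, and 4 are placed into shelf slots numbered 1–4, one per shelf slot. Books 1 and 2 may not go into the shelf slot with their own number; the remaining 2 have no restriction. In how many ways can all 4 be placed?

14

Let Aᵢ (for i ∈ {1, 2}) be the placements that put book i in its forbidden shelf slot. Any j of these fix j positions, leaving (4−j)! ways to fill the rest, and there are C(2,j) ways to pick which j.
By inclusion–exclusion, the number of valid placements is Σ_{j=0}^{2} (−1)^j C(2,j)·(4−j)!.
Computing: 24 − 12 + 2 = 14.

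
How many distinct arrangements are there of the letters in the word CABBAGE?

CABBAGE has 7 letters with A appearing twice and B appearing twice.
So there are 7! / (2!·2!) = 1260 distinguishable arrangements.

1260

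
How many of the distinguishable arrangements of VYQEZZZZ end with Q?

210

Fix Q in the last position and arrange the remaining 7 letters.
Those 7 letters have Z appearing 4 times, giving (7)!/(4!) = 210.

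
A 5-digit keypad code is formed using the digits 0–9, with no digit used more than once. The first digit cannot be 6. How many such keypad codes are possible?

27216

The first digit has 10−1 = 9 choices (anything except 6).
The remaining 4 digits are filled from the other 9 symbols without repetition: 9 × 8 × 7 × 6 = 3024.
Total: 9 × 3024 = 27216.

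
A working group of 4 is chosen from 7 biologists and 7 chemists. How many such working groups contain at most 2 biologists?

Split by how many biologists are chosen (0 through 2).
Sum: C(7,0)·C(7,4) + C(7,1)·C(7,3) + C(7,2)·C(7,2) = 35 + 245 + 441 = 721.

721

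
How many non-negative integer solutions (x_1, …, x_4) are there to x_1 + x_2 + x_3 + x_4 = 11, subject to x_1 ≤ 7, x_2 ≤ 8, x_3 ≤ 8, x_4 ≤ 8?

314

By stars and bars, unrestricted non-negative solutions to x_1+…+x_4 = 11 number C(11+3,3) = 364.
Subtract solutions that violate a single cap (substitute x_i' = x_i − (cap_i+1)): x_1 ≥ 8 gives C(6,3) = 20; x_2 ≥ 9 gives C(5,3) = 10; x_3 ≥ 9 gives C(5,3) = 10; x_4 ≥ 9 gives C(5,3) = 10. Together 50.
No two caps can be exceeded simultaneously, so the pair terms are all 0.
By inclusion–exclusion the count is 364 − 50 + 0 = 314.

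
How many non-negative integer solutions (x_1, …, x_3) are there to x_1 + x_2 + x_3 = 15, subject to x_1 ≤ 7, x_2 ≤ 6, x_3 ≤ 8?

28

By stars and bars, unrestricted non-negative solutions to x_1+…+x_3 = 15 number C(15+2,2) = 136.
Subtract solutions that violate a single cap (substitute x_i' = x_i − (cap_i+1)): x_1 ≥ 8 gives C(9,2) = 36; x_2 ≥ 7 gives C(10,2) = 45; x_3 ≥ 9 gives C(8,2) = 28. Together 109.
Add back pairs where two caps are both exceeded: 1 + 0 + 0 = 1.
By inclusion–exclusion the count is 136 − 109 + 1 = 28.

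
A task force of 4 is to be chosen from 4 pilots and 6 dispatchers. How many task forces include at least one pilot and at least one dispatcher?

Total 4-person selections from all 10: C(10,4) = 210.
Selections missing a whole group: no pilots → C(6,4) = 15; no dispatchers → C(4,4) = 1.
Both groups omitted at once is impossible, so 210 − 16 = 194.

194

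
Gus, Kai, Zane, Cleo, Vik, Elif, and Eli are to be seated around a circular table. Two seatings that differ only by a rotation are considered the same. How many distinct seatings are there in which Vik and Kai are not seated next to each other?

All circular seatings of 7 people number (6)! = 720.
Seatings with Vik beside Kai: treat them as a block with 2 internal orders, giving 2 × (5)! = 240.
Subtracting, 720 − 240 = 480.

480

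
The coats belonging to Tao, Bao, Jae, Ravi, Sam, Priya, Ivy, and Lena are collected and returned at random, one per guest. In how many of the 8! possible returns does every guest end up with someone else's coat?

Let Aᵢ be the assignments in which guest i gets their own coat. We want the size of the complement of A₁∪…∪A_8.
By inclusion–exclusion this is Σ_{j=0}^{8} (−1)^j C(8,j)·(8−j)!.
Computing: 40320 − 40320 + 20160 − 6720 + 1680 − 336 + 56 − 8 + 1 = 14833.

14833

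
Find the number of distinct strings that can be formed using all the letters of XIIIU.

20

The 5 letters of XIIIU have repeats: I appearing 3 times.
Dividing 5! = 120 by 3! = 6 for the repeated letters gives 20.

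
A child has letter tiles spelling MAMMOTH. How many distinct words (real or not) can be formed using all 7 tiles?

840

The 7 letters of MAMMOTH have repeats: M appearing 3 times.
Dividing 7! = 5040 by 3! = 6 for the repeated letters gives 840.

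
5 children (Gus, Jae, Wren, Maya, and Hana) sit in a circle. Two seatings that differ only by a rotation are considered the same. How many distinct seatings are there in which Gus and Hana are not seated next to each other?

All circular seatings of 5 people number (4)! = 24.
Those with Gus next to Hana: fuse the pair into one unit and seat 4 units around a circle — 2·(3)! = 12.
Subtracting, 24 − 12 = 12.

12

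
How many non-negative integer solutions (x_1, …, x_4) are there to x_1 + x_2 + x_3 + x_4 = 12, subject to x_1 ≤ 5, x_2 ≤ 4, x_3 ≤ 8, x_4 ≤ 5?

Ignoring the caps, the number of non-negative solutions to x_1+…+x_4 = 12 is C(15,3) = 455.
Subtract solutions that violate a single cap (substitute x_i' = x_i − (cap_i+1)): x_1 ≥ 6 gives C(9,3) = 84; x_2 ≥ 5 gives C(10,3) = 120; x_3 ≥ 9 gives C(6,3) = 20; x_4 ≥ 6 gives C(9,3) = 84. Together 308.
Add back pairs where two caps are both exceeded: 4 + 0 + 1 + 0 + 4 + 0 = 9.
By inclusion–exclusion the count is 455 − 308 + 9 = 156.

156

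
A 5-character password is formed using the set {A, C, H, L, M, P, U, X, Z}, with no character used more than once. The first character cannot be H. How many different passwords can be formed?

13440

The first character has 9−1 = 8 choices (anything except H).
The remaining 4 characters are filled from the other 8 symbols without repetition: 8 × 7 × 6 × 5 = 1680.
Total: 8 × 1680 = 13440.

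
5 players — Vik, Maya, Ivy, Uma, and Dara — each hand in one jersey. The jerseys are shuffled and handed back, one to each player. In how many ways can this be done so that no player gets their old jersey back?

Let Aᵢ be the assignments in which player i gets their old jersey. We want the size of the complement of A₁∪…∪A_5.
By inclusion–exclusion this is Σ_{j=0}^{5} (−1)^j C(5,j)·(5−j)!.
Computing: 120 − 120 + 60 − 20 + 5 − 1 = 44.

44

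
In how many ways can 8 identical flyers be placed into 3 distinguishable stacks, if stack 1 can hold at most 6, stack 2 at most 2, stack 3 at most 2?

6

By stars and bars, unrestricted non-negative solutions to x_1+…+x_3 = 8 number C(8+2,2) = 45.
Subtract solutions that violate a single cap (substitute x_i' = x_i − (cap_i+1)): x_1 ≥ 7 gives C(3,2) = 3; x_2 ≥ 3 gives C(7,2) = 21; x_3 ≥ 3 gives C(7,2) = 21. Together 45.
Add back pairs where two caps are both exceeded: 0 + 0 + 6 = 6.
By inclusion–exclusion the count is 45 − 45 + 6 = 6.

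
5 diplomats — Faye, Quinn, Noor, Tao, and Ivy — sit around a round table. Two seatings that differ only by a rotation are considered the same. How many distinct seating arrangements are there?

Seat Faye anywhere (absorbing the rotational symmetry), then permute the other 4: (4)! = 24.

24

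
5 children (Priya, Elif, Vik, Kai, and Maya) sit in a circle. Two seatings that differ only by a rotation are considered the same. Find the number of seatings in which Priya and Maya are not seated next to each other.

All circular seatings of 5 people number (4)! = 24.
Seatings with Priya beside Maya: treat them as a block with 2 internal orders, giving 2 × (3)! = 12.
Subtracting, 24 − 12 = 12.

12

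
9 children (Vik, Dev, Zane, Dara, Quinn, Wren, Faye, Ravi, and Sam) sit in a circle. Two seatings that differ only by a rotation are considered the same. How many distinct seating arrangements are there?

Around a circle, 9 distinct people have 9!/9 = (8)! = 40320 rotationally distinct seatings.

40320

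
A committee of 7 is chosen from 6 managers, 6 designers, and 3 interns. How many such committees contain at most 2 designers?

2430

Split by how many designers are chosen (0 through 2).
Sum: C(6,0)·C(9,7) + C(6,1)·C(9,6) + C(6,2)·C(9,5) = 36 + 504 + 1890 = 2430.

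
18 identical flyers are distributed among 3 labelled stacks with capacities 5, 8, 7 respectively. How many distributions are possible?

Without the upper bounds there are C(20,2) = 190 ways to split 18 among 3 stacks.
Subtract solutions that violate a single cap (substitute x_i' = x_i − (cap_i+1)): x_1 ≥ 6 gives C(14,2) = 91; x_2 ≥ 9 gives C(11,2) = 55; x_3 ≥ 8 gives C(12,2) = 66. Together 212.
Add back pairs where two caps are both exceeded: 10 + 15 + 3 = 28.
By inclusion–exclusion the count is 190 − 212 + 28 = 6.

6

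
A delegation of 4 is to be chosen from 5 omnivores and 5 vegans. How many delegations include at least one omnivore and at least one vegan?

200

With no constraint there are C(10,4) = 210 possible selections.
Subtract selections that omit an entire group: no omnivores → C(5,4) = 5; no vegans → C(5,4) = 5.
Both groups omitted at once is impossible, so 210 − 10 = 200.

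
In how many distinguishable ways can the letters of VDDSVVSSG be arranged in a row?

5040

VDDSVVSSG has 9 letters with D appearing twice, S appearing 3 times, and V appearing 3 times.
The number of distinct arrangements is 9!/(3!·3!·2!) = 362880/72 = 5040.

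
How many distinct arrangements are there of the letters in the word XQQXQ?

Letter multiplicities in XQQXQ: Q×3, X×2.
Dividing 5! = 120 by 3!·2! = 12 for the repeated letters gives 10.

10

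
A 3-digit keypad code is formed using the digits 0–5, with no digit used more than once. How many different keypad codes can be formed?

120

This is a permutation of 3 out of 6: P(6,3) = 6!/3!.
That product is 6 × 5 × 4 = 120.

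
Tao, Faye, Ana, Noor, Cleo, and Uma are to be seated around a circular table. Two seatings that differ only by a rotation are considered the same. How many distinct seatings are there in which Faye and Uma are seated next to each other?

48

Glue Faye and Uma into a block (2 internal orders). Seating 5 units around a circle gives (4)! arrangements.
So 2 × (4)! = 2 × 24 = 48.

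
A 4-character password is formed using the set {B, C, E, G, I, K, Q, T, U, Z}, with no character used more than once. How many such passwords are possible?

5040

With no repetition, fill the 4 characters in order: 10 choices, then 9, down to 7.
That product is 10 × 9 × 8 × 7 = 5040.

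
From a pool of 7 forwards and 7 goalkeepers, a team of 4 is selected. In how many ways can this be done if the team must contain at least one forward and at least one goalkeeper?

With no constraint there are C(14,4) = 1001 possible selections.
Subtract selections that omit an entire group: no forwards → C(7,4) = 35; no goalkeepers → C(7,4) = 35.
Both groups omitted at once is impossible, so 1001 − 70 = 931.

931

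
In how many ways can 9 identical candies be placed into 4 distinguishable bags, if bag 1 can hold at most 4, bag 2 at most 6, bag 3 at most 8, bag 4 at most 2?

Without the upper bounds there are C(12,3) = 220 ways to split 9 among 4 bags.
Subtract solutions that violate a single cap (substitute x_i' = x_i − (cap_i+1)): x_1 ≥ 5 gives C(7,3) = 35; x_2 ≥ 7 gives C(5,3) = 10; x_3 ≥ 9 gives C(3,3) = 1; x_4 ≥ 3 gives C(9,3) = 84. Together 130.
Add back pairs where two caps are both exceeded: 0 + 0 + 4 + 0 + 0 + 0 = 4.
By inclusion–exclusion the count is 220 − 130 + 4 = 94.

94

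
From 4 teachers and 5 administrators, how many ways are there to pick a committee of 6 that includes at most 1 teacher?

4

Split by how many teachers are chosen (0 through 1).
Sum: C(4,0)·C(5,6) + C(4,1)·C(5,5) = 0 + 4 = 4.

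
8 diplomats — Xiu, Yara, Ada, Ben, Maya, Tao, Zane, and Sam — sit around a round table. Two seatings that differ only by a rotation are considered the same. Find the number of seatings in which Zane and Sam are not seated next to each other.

3600

Without the restriction there are (7)! = 5040 seatings.
Those with Zane next to Sam: fuse the pair into one unit and seat 7 units around a circle — 2·(6)! = 1440.
Subtracting, 5040 − 1440 = 3600.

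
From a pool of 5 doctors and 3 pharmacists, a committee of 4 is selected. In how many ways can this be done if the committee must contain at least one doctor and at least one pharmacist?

With no constraint there are C(8,4) = 70 possible selections.
Subtract selections that omit an entire group: no doctors → C(3,4) = 0; no pharmacists → C(5,4) = 5.
Both groups omitted at once is impossible, so 70 − 5 = 65.

65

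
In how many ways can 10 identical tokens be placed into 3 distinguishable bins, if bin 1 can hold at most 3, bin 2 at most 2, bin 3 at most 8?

9

Without the upper bounds there are C(12,2) = 66 ways to split 10 among 3 bins.
Subtract solutions that violate a single cap (substitute x_i' = x_i − (cap_i+1)): x_1 ≥ 4 gives C(8,2) = 28; x_2 ≥ 3 gives C(9,2) = 36; x_3 ≥ 9 gives C(3,2) = 3. Together 67.
Add back pairs where two caps are both exceeded: 10 + 0 + 0 = 10.
By inclusion–exclusion the count is 66 − 67 + 10 = 9.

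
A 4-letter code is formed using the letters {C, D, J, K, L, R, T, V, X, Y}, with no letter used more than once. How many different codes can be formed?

Choose and order 4 of the 10 symbols: the first letter has 10 options, the next 9, then 8, 7.
10 × 9 × 8 × 7 = 5040.

5040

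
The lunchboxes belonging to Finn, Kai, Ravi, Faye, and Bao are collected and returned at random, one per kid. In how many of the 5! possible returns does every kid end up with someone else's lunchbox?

44

Count assignments avoiding every fixed point. For any j of the 5 kids fixed to their own lunchbox, the other 5−j can be arranged in (5−j)! ways.
By inclusion–exclusion this is Σ_{j=0}^{5} (−1)^j C(5,j)·(5−j)!.
Computing: 120 − 120 + 60 − 20 + 5 − 1 = 44.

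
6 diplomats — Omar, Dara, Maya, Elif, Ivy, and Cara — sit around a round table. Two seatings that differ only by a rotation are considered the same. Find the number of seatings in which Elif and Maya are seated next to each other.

48

Glue Elif and Maya into a block (2 internal orders). Seating 5 units around a circle gives (4)! arrangements.
So 2 × (4)! = 2 × 24 = 48.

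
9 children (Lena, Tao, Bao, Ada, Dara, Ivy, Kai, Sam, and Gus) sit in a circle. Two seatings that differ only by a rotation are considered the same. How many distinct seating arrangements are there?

40320

Seat Lena anywhere (absorbing the rotational symmetry), then permute the other 8: (8)! = 40320.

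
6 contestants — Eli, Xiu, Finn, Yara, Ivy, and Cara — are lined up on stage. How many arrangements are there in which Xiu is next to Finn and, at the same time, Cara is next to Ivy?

96

Treat {Xiu,Finn} as one block (2 orders) and {Cara,Ivy} as another (2 orders).
That leaves 4 units to arrange: 2 × 2 × 4! = 4 × 24 = 96.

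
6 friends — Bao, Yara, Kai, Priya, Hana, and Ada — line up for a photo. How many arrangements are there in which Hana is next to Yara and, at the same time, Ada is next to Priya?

96

Treat {Hana,Yara} as one block (2 orders) and {Ada,Priya} as another (2 orders).
That leaves 4 units to arrange: 2 × 2 × 4! = 4 × 24 = 96.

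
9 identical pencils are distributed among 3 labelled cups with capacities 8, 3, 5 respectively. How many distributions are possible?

Ignoring the caps, the number of non-negative solutions to x_1+…+x_3 = 9 is C(11,2) = 55.
Subtract solutions that violate a single cap (substitute x_i' = x_i − (cap_i+1)): x_1 ≥ 9 gives C(2,2) = 1; x_2 ≥ 4 gives C(7,2) = 21; x_3 ≥ 6 gives C(5,2) = 10. Together 32.
No two caps can be exceeded simultaneously, so the pair terms are all 0.
By inclusion–exclusion the count is 55 − 32 + 0 = 23.

23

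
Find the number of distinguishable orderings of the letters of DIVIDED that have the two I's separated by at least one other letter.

300

There are 7!/(3!·2!) = 420 arrangements of DIVIDED in total.
If the two I's are adjacent, glue them into one block, leaving 6 items to arrange: (6)!/(3!) = 120 ways.
Hence 420 − 120 = 300.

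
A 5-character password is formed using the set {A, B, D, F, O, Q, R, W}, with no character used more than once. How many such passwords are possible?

6720

This is a permutation of 5 out of 8: P(8,5) = 8!/3!.
That product is 8 × 7 × 6 × 5 × 4 = 6720.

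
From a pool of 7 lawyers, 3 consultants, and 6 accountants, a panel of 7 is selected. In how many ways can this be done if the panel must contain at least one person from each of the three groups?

9569

Unrestricted: C(16,7) = 11440 ways to pick any 7 of the 16.
Selections missing a whole group: no lawyers → C(9,7) = 36; no consultants → C(13,7) = 1716; no accountants → C(10,7) = 120.
Add back selections omitting two groups (i.e. drawn from a single group): C(7,7) + C(3,7) + C(6,7) = 1.
By inclusion–exclusion: 11440 − 1872 + 1 = 9569.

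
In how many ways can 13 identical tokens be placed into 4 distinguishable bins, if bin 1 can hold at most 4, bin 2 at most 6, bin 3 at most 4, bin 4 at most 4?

Without the upper bounds there are C(16,3) = 560 ways to split 13 among 4 bins.
Subtract solutions that violate a single cap (substitute x_i' = x_i − (cap_i+1)): x_1 ≥ 5 gives C(11,3) = 165; x_2 ≥ 7 gives C(9,3) = 84; x_3 ≥ 5 gives C(11,3) = 165; x_4 ≥ 5 gives C(11,3) = 165. Together 579.
Add back pairs where two caps are both exceeded: 4 + 20 + 20 + 4 + 4 + 20 = 72.
By inclusion–exclusion the count is 560 − 579 + 72 = 53.

53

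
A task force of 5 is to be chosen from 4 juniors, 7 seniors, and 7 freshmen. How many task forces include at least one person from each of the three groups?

Unrestricted: C(18,5) = 8568 ways to pick any 5 of the 18.
Subtract selections that omit an entire group: no juniors → C(14,5) = 2002; no seniors → C(11,5) = 462; no freshmen → C(11,5) = 462.
Add back selections omitting two groups (i.e. drawn from a single group): C(4,5) + C(7,5) + C(7,5) = 42.
By inclusion–exclusion: 8568 − 2926 + 42 = 5684.

5684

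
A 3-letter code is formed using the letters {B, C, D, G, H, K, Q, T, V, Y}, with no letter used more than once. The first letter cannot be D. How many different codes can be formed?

The first letter has 10−1 = 9 choices (anything except D).
The remaining 2 letters are filled from the other 9 symbols without repetition: 9 × 8 = 72.
Total: 9 × 72 = 648.

648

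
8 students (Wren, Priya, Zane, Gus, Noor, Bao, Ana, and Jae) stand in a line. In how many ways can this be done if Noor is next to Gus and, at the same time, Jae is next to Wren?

Treat {Noor,Gus} as one block (2 orders) and {Jae,Wren} as another (2 orders).
That leaves 6 units to arrange: 2 × 2 × 6! = 4 × 720 = 2880.

2880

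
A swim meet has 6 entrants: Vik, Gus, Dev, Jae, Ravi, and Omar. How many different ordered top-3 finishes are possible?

There are 6 choices for 1st place, 5 for 2nd, and 4 for 3rd.
That gives 6 × 5 × 4 = 120.

120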